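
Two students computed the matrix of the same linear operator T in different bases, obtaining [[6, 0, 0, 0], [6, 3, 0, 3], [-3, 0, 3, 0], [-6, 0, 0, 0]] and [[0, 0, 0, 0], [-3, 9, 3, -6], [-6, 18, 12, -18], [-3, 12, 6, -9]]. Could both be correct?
Yes.

Two matrices over a field are similar if and only if they have the same invariant factors.

Both A and B have characteristic polynomial x(x - 6)(x - 3)^2 and minimal polynomial x(x - 6)(x - 3). Computing further, both have invariant factors x - 3, x(x - 6)(x - 3). Hence A and B are similar.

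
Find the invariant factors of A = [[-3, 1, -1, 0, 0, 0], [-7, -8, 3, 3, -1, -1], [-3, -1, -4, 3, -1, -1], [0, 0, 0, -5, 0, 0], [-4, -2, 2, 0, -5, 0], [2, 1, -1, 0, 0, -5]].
x + 5, x + 5, (x + 5)^2, (x + 5)^2

The Jordan structure of A has elementary divisors (x + 5)^2, (x + 5)^2, (x + 5), (x + 5). Arranging the block sizes at each eigenvalue in decreasing order and taking row products gives the invariant factors.

Invariant factors (smallest first, each dividing the next): x + 5, x + 5, (x + 5)^2, (x + 5)^2.

Check: the last factor (x + 5)^2 is the minimal polynomial, and the product (x + 5)^6 is the characteristic polynomial.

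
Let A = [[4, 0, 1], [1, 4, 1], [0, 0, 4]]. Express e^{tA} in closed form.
A has Jordan form J = [[4, 1, 0], [0, 4, 1], [0, 0, 4]] with A = PJP^{-1}, so e^{tA} = P e^{tJ} P^{-1}.

For a Jordan block J_k(λ), e^{tJ_k(λ)} = e^{λt} · (I + tN + t^2 N^2/2! + ... + t^{k-1} N^{k-1}/(k-1)!) where N is the nilpotent superdiagonal part.

Assembling the blocks and conjugating back gives the entries of e^{tA} as shown above.

e^{tA} = [[e^{4*t}, 0, t*e^{4*t}], [t*e^{4*t}, e^{4*t}, t*(t + 2)*e^{4*t}/2], [0, 0, e^{4*t}]]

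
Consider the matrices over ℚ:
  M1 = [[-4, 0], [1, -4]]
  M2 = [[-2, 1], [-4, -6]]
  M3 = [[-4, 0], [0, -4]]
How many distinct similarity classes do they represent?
Characteristic polynomials: χ_{M1} = (x + 4)^2, χ_{M2} = (x + 4)^2, χ_{M3} = (x + 4)^2.

{M1, M2}: invariant factors (x + 4)^2.

{M3}: invariant factors x + 4, x + 4.

Matrices are similar if and only if their invariant-factor lists agree; the partition into similarity classes is {M1, M2}, {M3}.

2 classes: {M1, M2}, {M3}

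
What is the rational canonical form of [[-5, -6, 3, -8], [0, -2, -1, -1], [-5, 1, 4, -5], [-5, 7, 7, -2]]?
The invariant factors of A (the non-unit diagonal entries of the Smith normal form of xI - A over ℚ[x]) are x^2(x + 2)(x + 3), each dividing the next. The characteristic polynomial is their product, x^2(x + 2)(x + 3).

The rational canonical form is the block-diagonal matrix of companion matrices C(f_i):
R = [[0, 0, 0, 0], [1, 0, 0, 0], [0, 1, 0, -6], [0, 0, 1, -5]].

R = [[0, 0, 0, 0], [1, 0, 0, 0], [0, 1, 0, -6], [0, 0, 1, -5]]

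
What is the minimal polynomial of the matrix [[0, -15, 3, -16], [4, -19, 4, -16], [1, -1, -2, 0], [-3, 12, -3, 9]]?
m_A(x) = (x + 3)^2

The characteristic polynomial factors as (x + 3)^4. The minimal polynomial is ∏(x - λ)^{k_λ} where k_λ is the size of the largest Jordan block at λ.

For λ = -3: rank(A + 3I) = 2, and the largest Jordan block has size 2 (the smallest k with rank((A + 3I)^k) = rank((A + 3I)^(k+1))).

So m_A(x) = (x + 3)^2.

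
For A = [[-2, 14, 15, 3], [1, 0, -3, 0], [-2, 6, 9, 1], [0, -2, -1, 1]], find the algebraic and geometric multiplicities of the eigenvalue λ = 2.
The characteristic polynomial is (x - 2)^4, so the factor x - 2 appears with exponent 4: the algebraic multiplicity is 4.

rank(A - 2I) = 2, so the eigenspace has dimension 4 - 2 = 2: the geometric multiplicity is 2.

Since 2 < 4, A is not diagonalizable.

algebraic multiplicity 4, geometric multiplicity 2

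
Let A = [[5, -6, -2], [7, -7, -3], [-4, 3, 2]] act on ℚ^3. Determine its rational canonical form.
R = [[0, 0, 1], [1, 0, -4], [0, 1, 0]]

The invariant factors of A (the non-unit diagonal entries of the Smith normal form of xI - A over ℚ[x]) are x^3 + 4x - 1, each dividing the next. The characteristic polynomial is their product, x^3 + 4x - 1.

The rational canonical form is the block-diagonal matrix of companion matrices C(f_i):
R = [[0, 0, 1], [1, 0, -4], [0, 1, 0]].

Note the characteristic polynomial does not split into linear factors over ℚ, so A has no Jordan form over ℚ; the rational canonical form exists over any field.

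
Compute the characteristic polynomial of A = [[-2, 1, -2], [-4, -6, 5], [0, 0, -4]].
xI - A = [[x + 2, -1, 2], [4, x + 6, -5], [0, 0, x + 4]].

Expanding det(xI - A) along the first row:
det(xI - A) = + (x + 2)·det([[x + 6, -5], [0, x + 4]]) - (-1)·det([[4, -5], [0, x + 4]]) + (2)·det([[4, x + 6], [0, 0]]).

Evaluating gives χ_A(x) = x^3 + 12x^2 + 48x + 64 = (x + 4)^3.

χ_A(x) = (x + 4)^3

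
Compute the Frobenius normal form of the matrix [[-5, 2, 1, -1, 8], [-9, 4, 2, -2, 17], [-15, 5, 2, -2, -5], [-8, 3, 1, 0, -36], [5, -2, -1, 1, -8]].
R = [[0, 0, 0, 0, 0], [1, 0, 0, 0, 0], [0, 1, 0, 0, -18], [0, 0, 1, 0, -18], [0, 0, 0, 1, -7]]

The invariant factors of A (the non-unit diagonal entries of the Smith normal form of xI - A over ℚ[x]) are x^2(x + 3)(x^2 + 4x + 6), each dividing the next. The characteristic polynomial is their product, x^2(x + 3)(x^2 + 4x + 6).

The rational canonical form is the block-diagonal matrix of companion matrices C(f_i):
R = [[0, 0, 0, 0, 0], [1, 0, 0, 0, 0], [0, 1, 0, 0, -18], [0, 0, 1, 0, -18], [0, 0, 0, 1, -7]].

Note the characteristic polynomial does not split into linear factors over ℚ, so A has no Jordan form over ℚ; the rational canonical form exists over any field.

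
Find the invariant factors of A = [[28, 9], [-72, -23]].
The Jordan structure of A has elementary divisors (x - 1), (x - 4). Arranging the block sizes at each eigenvalue in decreasing order and taking row products gives the invariant factors.

Invariant factors (smallest first, each dividing the next): (x - 4)(x - 1).

Check: the last factor (x - 4)(x - 1) is the minimal polynomial, and the product (x - 4)(x - 1) is the characteristic polynomial.

(x - 4)(x - 1)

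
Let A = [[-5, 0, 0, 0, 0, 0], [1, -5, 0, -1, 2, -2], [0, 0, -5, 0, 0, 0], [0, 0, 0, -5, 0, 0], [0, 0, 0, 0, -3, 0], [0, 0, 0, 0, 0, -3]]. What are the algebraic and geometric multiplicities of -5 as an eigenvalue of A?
algebraic multiplicity 4, geometric multiplicity 3

The characteristic polynomial is (x + 3)^2(x + 5)^4, so the factor x + 5 appears with exponent 4: the algebraic multiplicity is 4.

rank(A + 5I) = 3, so the eigenspace has dimension 6 - 3 = 3: the geometric multiplicity is 3.

Since 3 < 4, A is not diagonalizable.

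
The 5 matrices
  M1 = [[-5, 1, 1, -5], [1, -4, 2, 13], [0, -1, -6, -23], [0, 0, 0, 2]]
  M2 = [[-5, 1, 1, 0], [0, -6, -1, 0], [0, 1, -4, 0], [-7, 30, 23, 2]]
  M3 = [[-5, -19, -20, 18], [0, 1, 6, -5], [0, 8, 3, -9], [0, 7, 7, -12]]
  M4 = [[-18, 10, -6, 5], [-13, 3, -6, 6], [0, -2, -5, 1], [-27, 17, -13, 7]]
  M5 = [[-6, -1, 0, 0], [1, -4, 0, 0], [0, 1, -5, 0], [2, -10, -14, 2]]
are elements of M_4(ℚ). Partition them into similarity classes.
Characteristic polynomials: χ_{M1} = (x - 2)(x + 5)^3, χ_{M2} = (x - 2)(x + 5)^3, χ_{M3} = (x - 2)(x + 5)^3, χ_{M4} = (x - 2)(x + 5)^3, χ_{M5} = (x - 2)(x + 5)^3.

{M1, M3, M4, M5}: invariant factors (x - 2)(x + 5)^3.

{M2}: invariant factors x + 5, (x - 2)(x + 5)^2.

Matrices are similar if and only if their invariant-factor lists agree; the partition into similarity classes is {M1, M3, M4, M5}, {M2}.

2 classes: {M1, M3, M4, M5}, {M2}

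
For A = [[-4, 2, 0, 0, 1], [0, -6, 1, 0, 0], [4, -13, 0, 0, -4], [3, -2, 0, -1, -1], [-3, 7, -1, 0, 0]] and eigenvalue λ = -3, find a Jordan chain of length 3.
We seek v_1 ∈ ker((A + 3I)^3) \ ker((A + 3I)^2), then set v_{i+1} = (A + 3I) v_i.

One such chain is v_1 = [[0, 0, 1, 0, 0]]^T, v_2 = [[0, 1, 3, 0, -1]]^T, v_3 = [[1, 0, 0, -1, 1]]^T. Check: (A + 3I) v_3 = [[0, 0, 0, 0, 0]]^T = 0.

v_1 = [[0, 0, 1, 0, 0]]^T, v_2 = [[0, 1, 3, 0, -1]]^T, v_3 = [[1, 0, 0, -1, 1]]^T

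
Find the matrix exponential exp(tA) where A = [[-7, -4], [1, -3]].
e^{tA} = [[(1 - 2*t)*e^{-5*t}, -4*t*e^{-5*t}], [t*e^{-5*t}, (2*t + 1)*e^{-5*t}]]

A has Jordan form J = [[-5, 1], [0, -5]] with A = PJP^{-1}, so e^{tA} = P e^{tJ} P^{-1}.

For a Jordan block J_k(λ), e^{tJ_k(λ)} = e^{λt} · (I + tN + t^2 N^2/2! + ... + t^{k-1} N^{k-1}/(k-1)!) where N is the nilpotent superdiagonal part.

Assembling the blocks and conjugating back gives the entries of e^{tA} as shown above.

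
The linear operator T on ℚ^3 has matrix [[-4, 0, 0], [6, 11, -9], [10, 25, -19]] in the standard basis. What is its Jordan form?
The characteristic polynomial is det(xI - A) = (x + 4)^3, so the eigenvalues are -4 (algebraic multiplicity 3).

For λ = -4: rank(A + 4I) = 1, rank((A + 4I)^2) = 0. The eigenspace has dimension 3 - 1 = 2, so there are 2 Jordan blocks; the rank sequence gives block sizes [2, 1].

Assembling the blocks gives the Jordan form J above.

J = [[-4, 1, 0], [0, -4, 0], [0, 0, -4]]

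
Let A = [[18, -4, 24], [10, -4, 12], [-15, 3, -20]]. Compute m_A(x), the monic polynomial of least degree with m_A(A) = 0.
m_A(x) = (x + 2)^2

The characteristic polynomial factors as (x + 2)^3. The minimal polynomial is ∏(x - λ)^{k_λ} where k_λ is the size of the largest Jordan block at λ.

For λ = -2: rank(A + 2I) = 1, and the largest Jordan block has size 2 (the smallest k with rank((A + 2I)^k) = rank((A + 2I)^(k+1))).

So m_A(x) = (x + 2)^2.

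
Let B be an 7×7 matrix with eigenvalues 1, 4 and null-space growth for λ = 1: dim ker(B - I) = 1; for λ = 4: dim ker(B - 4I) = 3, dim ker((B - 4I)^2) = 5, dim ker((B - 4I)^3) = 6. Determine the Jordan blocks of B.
Jordan blocks: (1, 1), (4, 3), (4, 2), (4, 1)

λ = 1: successive nullity increments [1] count blocks of size ≥ k; block sizes are [1].
λ = 4: successive nullity increments [3, 2, 1] count blocks of size ≥ k; block sizes are [3, 2, 1].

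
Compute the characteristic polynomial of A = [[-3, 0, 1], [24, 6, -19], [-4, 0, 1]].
xI - A = [[x + 3, 0, -1], [-24, x - 6, 19], [4, 0, x - 1]].

Expanding det(xI - A) along the first row:
det(xI - A) = + (x + 3)·det([[x - 6, 19], [0, x - 1]]) - (0)·det([[-24, 19], [4, x - 1]]) + (-1)·det([[-24, x - 6], [4, 0]]).

Evaluating gives χ_A(x) = x^3 - 4x^2 - 11x - 6 = (x - 6)(x + 1)^2.

χ_A(x) = (x - 6)(x + 1)^2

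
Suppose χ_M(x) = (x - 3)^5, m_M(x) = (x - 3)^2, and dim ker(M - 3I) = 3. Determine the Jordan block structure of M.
λ = 3: algebraic multiplicity 5 (exponent in χ_M), largest block size 2 (exponent in m_M), 3 blocks (geometric multiplicity). These force block sizes [2, 2, 1].

Jordan blocks: (3, 2), (3, 2), (3, 1)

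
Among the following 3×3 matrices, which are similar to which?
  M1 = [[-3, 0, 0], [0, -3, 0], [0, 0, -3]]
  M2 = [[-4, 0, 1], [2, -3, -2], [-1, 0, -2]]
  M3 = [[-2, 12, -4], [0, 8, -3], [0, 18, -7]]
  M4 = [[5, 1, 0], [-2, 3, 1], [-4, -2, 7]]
Characteristic polynomials: χ_{M1} = (x + 3)^3, χ_{M2} = (x + 3)^3, χ_{M3} = (x - 2)(x + 1)(x + 2), χ_{M4} = (x - 5)^3.

{M1}: invariant factors x + 3, x + 3, x + 3.

{M2}: invariant factors x + 3, (x + 3)^2.

{M3}: invariant factors (x - 2)(x + 1)(x + 2).

{M4}: invariant factors (x - 5)^3.

Matrices are similar if and only if their invariant-factor lists agree; the partition into similarity classes is {M1}, {M2}, {M3}, {M4}.

4 classes: {M1}, {M2}, {M3}, {M4}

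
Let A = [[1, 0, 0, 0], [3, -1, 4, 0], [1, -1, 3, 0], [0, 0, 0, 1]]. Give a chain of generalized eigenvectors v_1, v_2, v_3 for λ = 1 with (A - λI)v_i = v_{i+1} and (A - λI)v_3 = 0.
v_1 = [[1, 1, 0, 0]]^T, v_2 = [[0, 1, 0, 0]]^T, v_3 = [[0, -2, -1, 0]]^T

We seek v_1 ∈ ker((A - I)^3) \ ker((A - I)^2), then set v_{i+1} = (A - I) v_i.

One such chain is v_1 = [[1, 1, 0, 0]]^T, v_2 = [[0, 1, 0, 0]]^T, v_3 = [[0, -2, -1, 0]]^T. Check: (A - I) v_3 = [[0, 0, 0, 0]]^T = 0.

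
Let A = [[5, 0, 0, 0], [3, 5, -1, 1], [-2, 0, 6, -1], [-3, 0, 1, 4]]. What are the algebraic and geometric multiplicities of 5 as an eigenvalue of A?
algebraic multiplicity 4, geometric multiplicity 2

The characteristic polynomial is (x - 5)^4, so the factor x - 5 appears with exponent 4: the algebraic multiplicity is 4.

rank(A - 5I) = 2, so the eigenspace has dimension 4 - 2 = 2: the geometric multiplicity is 2.

Since 2 < 4, A is not diagonalizable.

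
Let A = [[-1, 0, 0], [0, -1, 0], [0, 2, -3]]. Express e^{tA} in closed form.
e^{tA} = [[e^{-t}, 0, 0], [0, e^{-t}, 0], [0, (e^{2*t} - 1)*e^{-3*t}, e^{-3*t}]]

A has Jordan form J = [[-3, 0, 0], [0, -1, 0], [0, 0, -1]] with A = PJP^{-1}, so e^{tA} = P e^{tJ} P^{-1}.

For a Jordan block J_k(λ), e^{tJ_k(λ)} = e^{λt} · (I + tN + t^2 N^2/2! + ... + t^{k-1} N^{k-1}/(k-1)!) where N is the nilpotent superdiagonal part.

Assembling the blocks and conjugating back gives the entries of e^{tA} as shown above.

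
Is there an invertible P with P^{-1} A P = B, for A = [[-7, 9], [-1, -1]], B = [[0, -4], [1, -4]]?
trace(A) = -8 but trace(B) = -4. The trace is a similarity invariant, so A and B are not similar.

No.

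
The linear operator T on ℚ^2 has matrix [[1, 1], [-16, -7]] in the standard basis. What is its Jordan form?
The characteristic polynomial is det(xI - A) = (x + 3)^2, so the eigenvalues are -3 (algebraic multiplicity 2).

For λ = -3: rank(A + 3I) = 1, rank((A + 3I)^2) = 0. The eigenspace has dimension 2 - 1 = 1, so there is 1 Jordan block; the rank sequence gives block sizes [2].

Assembling the blocks gives the Jordan form J above.

J = [[-3, 1], [0, -3]]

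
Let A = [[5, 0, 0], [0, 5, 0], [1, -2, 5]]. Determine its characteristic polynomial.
χ_A(x) = (x - 5)^3

xI - A = [[x - 5, 0, 0], [0, x - 5, 0], [-1, 2, x - 5]].

Expanding det(xI - A) along the first row:
det(xI - A) = + (x - 5)·det([[x - 5, 0], [2, x - 5]]) - (0)·det([[0, 0], [-1, x - 5]]) + (0)·det([[0, x - 5], [-1, 2]]).

Evaluating gives χ_A(x) = x^3 - 15x^2 + 75x - 125 = (x - 5)^3.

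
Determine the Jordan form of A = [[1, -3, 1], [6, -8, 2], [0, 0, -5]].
J = [[-5, 1, 0], [0, -5, 0], [0, 0, -2]]

The characteristic polynomial is det(xI - A) = (x + 2)(x + 5)^2, so the eigenvalues are -5 (algebraic multiplicity 2), -2 (algebraic multiplicity 1).

For λ = -5: rank(A + 5I) = 2, rank((A + 5I)^2) = 1. The eigenspace has dimension 3 - 2 = 1, so there is 1 Jordan block; the rank sequence gives block sizes [2].

For λ = -2: algebraic multiplicity 1 gives one 1×1 block.

Assembling the blocks gives the Jordan form J above.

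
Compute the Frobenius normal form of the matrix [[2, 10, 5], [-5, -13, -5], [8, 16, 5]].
R = [[-3, 0, 0], [0, 0, 0], [0, 1, -3]]

The invariant factors of A (the non-unit diagonal entries of the Smith normal form of xI - A over ℚ[x]) are x + 3, x(x + 3), each dividing the next. The characteristic polynomial is their product, x(x + 3)^2.

The rational canonical form is the block-diagonal matrix of companion matrices C(f_i):
R = [[-3, 0, 0], [0, 0, 0], [0, 1, -3]].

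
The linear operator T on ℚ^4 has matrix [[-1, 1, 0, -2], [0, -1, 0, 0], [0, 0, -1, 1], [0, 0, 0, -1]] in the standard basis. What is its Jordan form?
The characteristic polynomial is det(xI - A) = (x + 1)^4, so the eigenvalues are -1 (algebraic multiplicity 4).

For λ = -1: rank(A + I) = 2, rank((A + I)^2) = 0. The eigenspace has dimension 4 - 2 = 2, so there are 2 Jordan blocks; the rank sequence gives block sizes [2, 2].

Assembling the blocks gives the Jordan form J above.

J = [[-1, 1, 0, 0], [0, -1, 0, 0], [0, 0, -1, 1], [0, 0, 0, -1]]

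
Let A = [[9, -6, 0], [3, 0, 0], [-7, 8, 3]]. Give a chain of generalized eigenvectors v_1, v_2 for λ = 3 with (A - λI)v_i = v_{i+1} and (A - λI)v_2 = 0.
We seek v_1 ∈ ker((A - 3I)^2) \ ker(A - 3I), then set v_{i+1} = (A - 3I) v_i.

One such chain is v_1 = [[1, 1, -2]]^T, v_2 = [[0, 0, 1]]^T. Check: (A - 3I) v_2 = [[0, 0, 0]]^T = 0.

v_1 = [[1, 1, -2]]^T, v_2 = [[0, 0, 1]]^T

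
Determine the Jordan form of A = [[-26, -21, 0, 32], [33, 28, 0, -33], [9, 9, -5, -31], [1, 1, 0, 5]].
J = [[-5, 0, 0, 0], [0, -5, 0, 0], [0, 0, 6, 1], [0, 0, 0, 6]]

The characteristic polynomial is det(xI - A) = (x - 6)^2(x + 5)^2, so the eigenvalues are -5 (algebraic multiplicity 2), 6 (algebraic multiplicity 2).

For λ = -5: rank(A + 5I) = 2. The eigenspace has dimension 4 - 2 = 2, so there are 2 Jordan blocks; the rank sequence gives block sizes [1, 1].

For λ = 6: rank(A - 6I) = 3, rank((A - 6I)^2) = 2. The eigenspace has dimension 4 - 3 = 1, so there is 1 Jordan block; the rank sequence gives block sizes [2].

Assembling the blocks gives the Jordan form J above.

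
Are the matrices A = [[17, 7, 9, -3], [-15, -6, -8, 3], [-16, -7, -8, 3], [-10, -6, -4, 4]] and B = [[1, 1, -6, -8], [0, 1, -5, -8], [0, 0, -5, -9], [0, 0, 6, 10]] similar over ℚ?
Two matrices over a field are similar if and only if they have the same invariant factors.

Both A and B have characteristic polynomial (x - 4)(x - 1)^3 and minimal polynomial (x - 4)(x - 1)^3. Computing further, both have invariant factors (x - 4)(x - 1)^3. Hence A and B are similar.

Yes.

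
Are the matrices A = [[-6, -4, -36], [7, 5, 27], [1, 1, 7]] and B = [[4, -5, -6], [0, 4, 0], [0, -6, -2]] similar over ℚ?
Yes.

Two matrices over a field are similar if and only if they have the same invariant factors.

Both A and B have characteristic polynomial (x - 4)^2(x + 2) and minimal polynomial (x - 4)^2(x + 2). Computing further, both have invariant factors (x - 4)^2(x + 2). Hence A and B are similar.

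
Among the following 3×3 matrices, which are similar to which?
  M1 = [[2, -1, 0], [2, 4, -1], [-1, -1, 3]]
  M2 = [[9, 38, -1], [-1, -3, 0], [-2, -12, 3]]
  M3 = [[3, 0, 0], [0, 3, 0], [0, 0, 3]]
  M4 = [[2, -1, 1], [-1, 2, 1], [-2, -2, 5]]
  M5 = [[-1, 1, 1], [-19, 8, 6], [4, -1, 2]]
Characteristic polynomials: χ_{M1} = (x - 3)^3, χ_{M2} = (x - 3)^3, χ_{M3} = (x - 3)^3, χ_{M4} = (x - 3)^3, χ_{M5} = (x - 3)^3.

{M1, M2, M5}: invariant factors (x - 3)^3.

{M3}: invariant factors x - 3, x - 3, x - 3.

{M4}: invariant factors x - 3, (x - 3)^2.

Matrices are similar if and only if their invariant-factor lists agree; the partition into similarity classes is {M1, M2, M5}, {M3}, {M4}.

3 classes: {M1, M2, M5}, {M3}, {M4}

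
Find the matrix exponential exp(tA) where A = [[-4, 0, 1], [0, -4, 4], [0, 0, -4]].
e^{tA} = [[e^{-4*t}, 0, t*e^{-4*t}], [0, e^{-4*t}, 4*t*e^{-4*t}], [0, 0, e^{-4*t}]]

A has Jordan form J = [[-4, 1, 0], [0, -4, 0], [0, 0, -4]] with A = PJP^{-1}, so e^{tA} = P e^{tJ} P^{-1}.

For a Jordan block J_k(λ), e^{tJ_k(λ)} = e^{λt} · (I + tN + t^2 N^2/2! + ... + t^{k-1} N^{k-1}/(k-1)!) where N is the nilpotent superdiagonal part.

Assembling the blocks and conjugating back gives the entries of e^{tA} as shown above.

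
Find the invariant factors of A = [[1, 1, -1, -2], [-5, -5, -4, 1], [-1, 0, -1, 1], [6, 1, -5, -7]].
The Jordan structure of A has elementary divisors (x + 3)^2, (x + 3)^2. Arranging the block sizes at each eigenvalue in decreasing order and taking row products gives the invariant factors.

Invariant factors (smallest first, each dividing the next): (x + 3)^2, (x + 3)^2.

Check: the last factor (x + 3)^2 is the minimal polynomial, and the product (x + 3)^4 is the characteristic polynomial.

(x + 3)^2, (x + 3)^2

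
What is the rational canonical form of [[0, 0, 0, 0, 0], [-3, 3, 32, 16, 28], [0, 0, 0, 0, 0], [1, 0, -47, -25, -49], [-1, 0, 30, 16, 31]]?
The invariant factors of A (the non-unit diagonal entries of the Smith normal form of xI - A over ℚ[x]) are x(x - 3), x(x - 3)^2, each dividing the next. The characteristic polynomial is their product, x^2(x - 3)^3.

The rational canonical form is the block-diagonal matrix of companion matrices C(f_i):
R = [[0, 0, 0, 0, 0], [1, 3, 0, 0, 0], [0, 0, 0, 0, 0], [0, 0, 1, 0, -9], [0, 0, 0, 1, 6]].

R = [[0, 0, 0, 0, 0], [1, 3, 0, 0, 0], [0, 0, 0, 0, 0], [0, 0, 1, 0, -9], [0, 0, 0, 1, 6]]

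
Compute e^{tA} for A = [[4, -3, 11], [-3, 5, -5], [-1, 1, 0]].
e^{tA} = [[(-t^2/2 + t + 1)*e^{3*t}, t*(t - 3)*e^{3*t}, t*(22 - 7*t)*e^{3*t}/2], [t*(-2*t - 3)*e^{3*t}, (4*t^2 + 2*t + 1)*e^{3*t}, t*(-14*t - 5)*e^{3*t}], [t*(-t - 2)*e^{3*t}/2, t*(t + 1)*e^{3*t}, (-7*t^2 - 6*t + 2)*e^{3*t}/2]]

A has Jordan form J = [[3, 1, 0], [0, 3, 1], [0, 0, 3]] with A = PJP^{-1}, so e^{tA} = P e^{tJ} P^{-1}.

For a Jordan block J_k(λ), e^{tJ_k(λ)} = e^{λt} · (I + tN + t^2 N^2/2! + ... + t^{k-1} N^{k-1}/(k-1)!) where N is the nilpotent superdiagonal part.

Assembling the blocks and conjugating back gives the entries of e^{tA} as shown above.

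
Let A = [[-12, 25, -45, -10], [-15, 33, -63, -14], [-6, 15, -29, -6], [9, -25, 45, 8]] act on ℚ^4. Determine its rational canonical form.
The invariant factors of A (the non-unit diagonal entries of the Smith normal form of xI - A over ℚ[x]) are x + 2, (x - 3)(x - 1)(x + 2), each dividing the next. The characteristic polynomial is their product, (x - 3)(x - 1)(x + 2)^2.

The rational canonical form is the block-diagonal matrix of companion matrices C(f_i):
R = [[-2, 0, 0, 0], [0, 0, 0, -6], [0, 1, 0, 5], [0, 0, 1, 2]].

R = [[-2, 0, 0, 0], [0, 0, 0, -6], [0, 1, 0, 5], [0, 0, 1, 2]]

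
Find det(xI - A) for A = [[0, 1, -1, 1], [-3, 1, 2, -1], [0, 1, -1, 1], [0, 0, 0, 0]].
xI - A = [[x, -1, 1, -1], [3, x - 1, -2, 1], [0, -1, x + 1, -1], [0, 0, 0, x]].

Expanding det(xI - A) along the first row:
det(xI - A) = + (x)·det([[x - 1, -2, 1], [-1, x + 1, -1], [0, 0, x]]) - (-1)·det([[3, -2, 1], [0, x + 1, -1], [0, 0, x]]) + (1)·det([[3, x - 1, 1], [0, -1, -1], [0, 0, x]]) - (-1)·det([[3, x - 1, -2], [0, -1, x + 1], [0, 0, 0]]).

Evaluating gives χ_A(x) = x^4.

χ_A(x) = x^4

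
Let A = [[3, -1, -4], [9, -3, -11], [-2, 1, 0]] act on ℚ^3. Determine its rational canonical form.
R = [[0, 0, -1], [1, 0, -3], [0, 1, 0]]

The invariant factors of A (the non-unit diagonal entries of the Smith normal form of xI - A over ℚ[x]) are x^3 + 3x + 1, each dividing the next. The characteristic polynomial is their product, x^3 + 3x + 1.

The rational canonical form is the block-diagonal matrix of companion matrices C(f_i):
R = [[0, 0, -1], [1, 0, -3], [0, 1, 0]].

Note the characteristic polynomial does not split into linear factors over ℚ, so A has no Jordan form over ℚ; the rational canonical form exists over any field.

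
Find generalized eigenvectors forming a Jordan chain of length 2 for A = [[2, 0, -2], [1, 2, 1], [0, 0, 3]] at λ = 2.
We seek v_1 ∈ ker((A - 2I)^2) \ ker(A - 2I), then set v_{i+1} = (A - 2I) v_i.

One such chain is v_1 = [[1, 0, 0]]^T, v_2 = [[0, 1, 0]]^T. Check: (A - 2I) v_2 = [[0, 0, 0]]^T = 0.

v_1 = [[1, 0, 0]]^T, v_2 = [[0, 1, 0]]^T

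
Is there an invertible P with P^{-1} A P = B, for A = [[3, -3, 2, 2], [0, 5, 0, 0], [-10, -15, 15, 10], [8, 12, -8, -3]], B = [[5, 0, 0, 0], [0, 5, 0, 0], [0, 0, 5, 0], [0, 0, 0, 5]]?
No.

Both have characteristic polynomial (x - 5)^4, but the minimal polynomial of A is (x - 5)^2 while the minimal polynomial of B is x - 5. The minimal polynomial is a similarity invariant, so A and B are not similar.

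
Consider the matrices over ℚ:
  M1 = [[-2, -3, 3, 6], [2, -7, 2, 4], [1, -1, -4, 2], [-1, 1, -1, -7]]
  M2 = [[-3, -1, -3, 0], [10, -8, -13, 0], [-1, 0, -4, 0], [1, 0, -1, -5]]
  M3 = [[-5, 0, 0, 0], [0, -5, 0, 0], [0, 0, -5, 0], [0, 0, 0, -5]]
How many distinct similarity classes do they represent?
3 classes: {M1}, {M2}, {M3}

Characteristic polynomials: χ_{M1} = (x + 5)^4, χ_{M2} = (x + 5)^4, χ_{M3} = (x + 5)^4.

{M1}: invariant factors x + 5, x + 5, (x + 5)^2.

{M2}: invariant factors x + 5, (x + 5)^3.

{M3}: invariant factors x + 5, x + 5, x + 5, x + 5.

Matrices are similar if and only if their invariant-factor lists agree; the partition into similarity classes is {M1}, {M2}, {M3}.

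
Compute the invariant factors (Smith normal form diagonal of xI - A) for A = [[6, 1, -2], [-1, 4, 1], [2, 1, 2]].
The Jordan structure of A has elementary divisors (x - 4)^3. Arranging the block sizes at each eigenvalue in decreasing order and taking row products gives the invariant factors.

Invariant factors (smallest first, each dividing the next): (x - 4)^3.

Check: the last factor (x - 4)^3 is the minimal polynomial, and the product (x - 4)^3 is the characteristic polynomial.

(x - 4)^3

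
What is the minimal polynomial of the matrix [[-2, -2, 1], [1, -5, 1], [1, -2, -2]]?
The characteristic polynomial factors as (x + 3)^3. The minimal polynomial is ∏(x - λ)^{k_λ} where k_λ is the size of the largest Jordan block at λ.

For λ = -3: rank(A + 3I) = 1, and the largest Jordan block has size 2 (the smallest k with rank((A + 3I)^k) = rank((A + 3I)^(k+1))).

So m_A(x) = (x + 3)^2.

m_A(x) = (x + 3)^2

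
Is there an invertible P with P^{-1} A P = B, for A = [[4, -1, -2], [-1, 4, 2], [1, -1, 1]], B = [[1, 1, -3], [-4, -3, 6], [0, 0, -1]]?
No.

trace(A) = 9 but trace(B) = -3. The trace is a similarity invariant, so A and B are not similar.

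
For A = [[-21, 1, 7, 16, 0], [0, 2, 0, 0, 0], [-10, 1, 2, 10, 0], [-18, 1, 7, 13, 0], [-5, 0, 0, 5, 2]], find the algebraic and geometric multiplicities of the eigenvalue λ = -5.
algebraic multiplicity 1, geometric multiplicity 1

The characteristic polynomial is (x - 2)^3(x + 3)(x + 5), so the factor x + 5 appears with exponent 1: the algebraic multiplicity is 1.

rank(A + 5I) = 4, so the eigenspace has dimension 5 - 4 = 1: the geometric multiplicity is 1.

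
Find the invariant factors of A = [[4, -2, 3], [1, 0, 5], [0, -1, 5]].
(x - 3)^3

The Jordan structure of A has elementary divisors (x - 3)^3. Arranging the block sizes at each eigenvalue in decreasing order and taking row products gives the invariant factors.

Invariant factors (smallest first, each dividing the next): (x - 3)^3.

Check: the last factor (x - 3)^3 is the minimal polynomial, and the product (x - 3)^3 is the characteristic polynomial.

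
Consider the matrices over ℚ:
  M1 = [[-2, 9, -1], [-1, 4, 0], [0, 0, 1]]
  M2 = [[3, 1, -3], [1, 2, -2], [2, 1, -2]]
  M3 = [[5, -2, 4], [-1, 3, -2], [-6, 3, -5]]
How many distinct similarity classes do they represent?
1 class: {M1, M2, M3}

Characteristic polynomials: χ_{M1} = (x - 1)^3, χ_{M2} = (x - 1)^3, χ_{M3} = (x - 1)^3.

{M1, M2, M3}: invariant factors (x - 1)^3.

Matrices are similar if and only if their invariant-factor lists agree; the partition into similarity classes is {M1, M2, M3}.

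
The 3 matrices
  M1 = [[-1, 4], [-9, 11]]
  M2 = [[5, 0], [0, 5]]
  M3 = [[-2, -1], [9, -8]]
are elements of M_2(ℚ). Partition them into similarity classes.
3 classes: {M1}, {M2}, {M3}

Characteristic polynomials: χ_{M1} = (x - 5)^2, χ_{M2} = (x - 5)^2, χ_{M3} = (x + 5)^2.

{M1}: invariant factors (x - 5)^2.

{M2}: invariant factors x - 5, x - 5.

{M3}: invariant factors (x + 5)^2.

Matrices are similar if and only if their invariant-factor lists agree; the partition into similarity classes is {M1}, {M2}, {M3}.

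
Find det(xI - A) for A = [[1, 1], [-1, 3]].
χ_A(x) = (x - 2)^2

xI - A = [[x - 1, -1], [1, x - 3]].

Expanding det(xI - A) along the first row:
det(xI - A) = + (x - 1)·det([[x - 3]]) - (-1)·det([[1]]).

Evaluating gives χ_A(x) = x^2 - 4x + 4 = (x - 2)^2.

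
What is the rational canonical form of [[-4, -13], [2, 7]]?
R = [[0, 2], [1, 3]]

The invariant factors of A (the non-unit diagonal entries of the Smith normal form of xI - A over ℚ[x]) are x^2 - 3x - 2, each dividing the next. The characteristic polynomial is their product, x^2 - 3x - 2.

The rational canonical form is the block-diagonal matrix of companion matrices C(f_i):
R = [[0, 2], [1, 3]].

Note the characteristic polynomial does not split into linear factors over ℚ, so A has no Jordan form over ℚ; the rational canonical form exists over any field.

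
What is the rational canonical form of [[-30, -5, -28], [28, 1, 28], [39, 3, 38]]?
The invariant factors of A (the non-unit diagonal entries of the Smith normal form of xI - A over ℚ[x]) are (x - 5)(x^2 - 4x - 4), each dividing the next. The characteristic polynomial is their product, (x - 5)(x^2 - 4x - 4).

The rational canonical form is the block-diagonal matrix of companion matrices C(f_i):
R = [[0, 0, -20], [1, 0, -16], [0, 1, 9]].

Note the characteristic polynomial does not split into linear factors over ℚ, so A has no Jordan form over ℚ; the rational canonical form exists over any field.

R = [[0, 0, -20], [1, 0, -16], [0, 1, 9]]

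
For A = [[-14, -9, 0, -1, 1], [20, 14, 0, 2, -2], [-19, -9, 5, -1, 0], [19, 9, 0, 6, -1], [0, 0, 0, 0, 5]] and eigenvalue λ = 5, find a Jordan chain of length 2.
We seek v_1 ∈ ker((A - 5I)^2) \ ker(A - 5I), then set v_{i+1} = (A - 5I) v_i.

One such chain is v_1 = [[0, 0, 1, 0, -1]]^T, v_2 = [[-1, 2, 0, 1, 0]]^T. Check: (A - 5I) v_2 = [[0, 0, 0, 0, 0]]^T = 0.

v_1 = [[0, 0, 1, 0, -1]]^T, v_2 = [[-1, 2, 0, 1, 0]]^T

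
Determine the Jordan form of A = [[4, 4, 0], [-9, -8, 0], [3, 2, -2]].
The characteristic polynomial is det(xI - A) = (x + 2)^3, so the eigenvalues are -2 (algebraic multiplicity 3).

For λ = -2: rank(A + 2I) = 1, rank((A + 2I)^2) = 0. The eigenspace has dimension 3 - 1 = 2, so there are 2 Jordan blocks; the rank sequence gives block sizes [2, 1].

Assembling the blocks gives the Jordan form J above.

J = [[-2, 1, 0], [0, -2, 0], [0, 0, -2]]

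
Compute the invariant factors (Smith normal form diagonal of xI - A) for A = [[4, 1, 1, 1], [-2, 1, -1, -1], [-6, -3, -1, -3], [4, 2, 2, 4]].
The Jordan structure of A has elementary divisors (x - 2)^2, (x - 2), (x - 2). Arranging the block sizes at each eigenvalue in decreasing order and taking row products gives the invariant factors.

Invariant factors (smallest first, each dividing the next): x - 2, x - 2, (x - 2)^2.

Check: the last factor (x - 2)^2 is the minimal polynomial, and the product (x - 2)^4 is the characteristic polynomial.

x - 2, x - 2, (x - 2)^2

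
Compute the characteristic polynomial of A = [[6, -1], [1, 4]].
χ_A(x) = (x - 5)^2

xI - A = [[x - 6, 1], [-1, x - 4]].

Expanding det(xI - A) along the first row:
det(xI - A) = + (x - 6)·det([[x - 4]]) - (1)·det([[-1]]).

Evaluating gives χ_A(x) = x^2 - 10x + 25 = (x - 5)^2.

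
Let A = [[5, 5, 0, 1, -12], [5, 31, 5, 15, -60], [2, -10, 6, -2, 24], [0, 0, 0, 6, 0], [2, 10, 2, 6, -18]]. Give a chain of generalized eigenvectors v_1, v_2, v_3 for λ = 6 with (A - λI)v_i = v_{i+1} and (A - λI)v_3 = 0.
We seek v_1 ∈ ker((A - 6I)^3) \ ker((A - 6I)^2), then set v_{i+1} = (A - 6I) v_i.

One such chain is v_1 = [[2, 10, -3, 0, 4]]^T, v_2 = [[0, 5, 0, 0, 2]]^T, v_3 = [[1, 5, -2, 0, 2]]^T. Check: (A - 6I) v_3 = [[0, 0, 0, 0, 0]]^T = 0.

v_1 = [[2, 10, -3, 0, 4]]^T, v_2 = [[0, 5, 0, 0, 2]]^T, v_3 = [[1, 5, -2, 0, 2]]^T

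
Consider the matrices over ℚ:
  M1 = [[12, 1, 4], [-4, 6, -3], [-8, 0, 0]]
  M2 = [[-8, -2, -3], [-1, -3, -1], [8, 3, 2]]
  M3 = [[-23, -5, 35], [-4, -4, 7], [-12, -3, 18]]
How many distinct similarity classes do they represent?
3 classes: {M1}, {M2}, {M3}

Characteristic polynomials: χ_{M1} = (x - 6)^3, χ_{M2} = (x + 3)^3, χ_{M3} = (x + 3)^3.

{M1}: invariant factors (x - 6)^3.

{M2}: invariant factors (x + 3)^3.

{M3}: invariant factors x + 3, (x + 3)^2.

Matrices are similar if and only if their invariant-factor lists agree; the partition into similarity classes is {M1}, {M2}, {M3}.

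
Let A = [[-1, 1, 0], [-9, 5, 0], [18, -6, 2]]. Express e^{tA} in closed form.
A has Jordan form J = [[2, 1, 0], [0, 2, 0], [0, 0, 2]] with A = PJP^{-1}, so e^{tA} = P e^{tJ} P^{-1}.

For a Jordan block J_k(λ), e^{tJ_k(λ)} = e^{λt} · (I + tN + t^2 N^2/2! + ... + t^{k-1} N^{k-1}/(k-1)!) where N is the nilpotent superdiagonal part.

Assembling the blocks and conjugating back gives the entries of e^{tA} as shown above.

e^{tA} = [[(1 - 3*t)*e^{2*t}, t*e^{2*t}, 0], [-9*t*e^{2*t}, (3*t + 1)*e^{2*t}, 0], [18*t*e^{2*t}, -6*t*e^{2*t}, e^{2*t}]]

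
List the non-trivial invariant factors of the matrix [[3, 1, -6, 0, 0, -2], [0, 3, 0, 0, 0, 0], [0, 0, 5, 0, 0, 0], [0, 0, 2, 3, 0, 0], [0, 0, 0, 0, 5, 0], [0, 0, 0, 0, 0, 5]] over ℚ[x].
x - 5, (x - 5)(x - 3), (x - 5)(x - 3)^2

The Jordan structure of A has elementary divisors (x - 3)^2, (x - 3), (x - 5), (x - 5), (x - 5). Arranging the block sizes at each eigenvalue in decreasing order and taking row products gives the invariant factors.

Invariant factors (smallest first, each dividing the next): x - 5, (x - 5)(x - 3), (x - 5)(x - 3)^2.

Check: the last factor (x - 5)(x - 3)^2 is the minimal polynomial, and the product (x - 5)^3(x - 3)^3 is the characteristic polynomial.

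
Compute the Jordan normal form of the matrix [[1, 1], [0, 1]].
The characteristic polynomial is det(xI - A) = (x - 1)^2, so the eigenvalues are 1 (algebraic multiplicity 2).

For λ = 1: rank(A - I) = 1, rank((A - I)^2) = 0. The eigenspace has dimension 2 - 1 = 1, so there is 1 Jordan block; the rank sequence gives block sizes [2].

Assembling the blocks gives the Jordan form J above.

J = [[1, 1], [0, 1]]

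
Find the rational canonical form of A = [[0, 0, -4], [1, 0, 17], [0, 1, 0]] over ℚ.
R = [[0, 0, -4], [1, 0, 17], [0, 1, 0]]

The invariant factors of A (the non-unit diagonal entries of the Smith normal form of xI - A over ℚ[x]) are (x - 4)(x^2 + 4x - 1), each dividing the next. The characteristic polynomial is their product, (x - 4)(x^2 + 4x - 1).

The rational canonical form is the block-diagonal matrix of companion matrices C(f_i):
R = [[0, 0, -4], [1, 0, 17], [0, 1, 0]].

Note the characteristic polynomial does not split into linear factors over ℚ, so A has no Jordan form over ℚ; the rational canonical form exists over any field.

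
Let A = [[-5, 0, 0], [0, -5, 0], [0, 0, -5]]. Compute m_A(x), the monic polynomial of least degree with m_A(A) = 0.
The characteristic polynomial factors as (x + 5)^3. The minimal polynomial is ∏(x - λ)^{k_λ} where k_λ is the size of the largest Jordan block at λ.

For λ = -5: rank(A + 5I) = 0, and the largest Jordan block has size 1 (the smallest k with rank((A + 5I)^k) = rank((A + 5I)^(k+1))).

So m_A(x) = x + 5.

m_A(x) = x + 5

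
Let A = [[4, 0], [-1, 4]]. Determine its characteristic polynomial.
xI - A = [[x - 4, 0], [1, x - 4]].

Expanding det(xI - A) along the first row:
det(xI - A) = + (x - 4)·det([[x - 4]]) - (0)·det([[1]]).

Evaluating gives χ_A(x) = x^2 - 8x + 16 = (x - 4)^2.

χ_A(x) = (x - 4)^2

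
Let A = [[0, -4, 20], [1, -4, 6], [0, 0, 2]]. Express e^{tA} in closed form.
e^{tA} = [[(2*t + 1)*e^{-2*t}, -4*t*e^{-2*t}, 2*(-2*t + 3*e^{4*t} - 3)*e^{-2*t}], [t*e^{-2*t}, (1 - 2*t)*e^{-2*t}, 2*(-t + e^{4*t} - 1)*e^{-2*t}], [0, 0, e^{2*t}]]

A has Jordan form J = [[-2, 1, 0], [0, -2, 0], [0, 0, 2]] with A = PJP^{-1}, so e^{tA} = P e^{tJ} P^{-1}.

For a Jordan block J_k(λ), e^{tJ_k(λ)} = e^{λt} · (I + tN + t^2 N^2/2! + ... + t^{k-1} N^{k-1}/(k-1)!) where N is the nilpotent superdiagonal part.

Assembling the blocks and conjugating back gives the entries of e^{tA} as shown above.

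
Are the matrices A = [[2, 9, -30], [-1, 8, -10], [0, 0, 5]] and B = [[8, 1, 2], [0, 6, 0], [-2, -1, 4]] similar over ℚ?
trace(A) = 15 but trace(B) = 18. The trace is a similarity invariant, so A and B are not similar.

No.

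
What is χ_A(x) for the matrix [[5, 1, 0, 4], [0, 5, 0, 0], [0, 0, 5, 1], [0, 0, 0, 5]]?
xI - A = [[x - 5, -1, 0, -4], [0, x - 5, 0, 0], [0, 0, x - 5, -1], [0, 0, 0, x - 5]].

Expanding det(xI - A) along the first row:
det(xI - A) = + (x - 5)·det([[x - 5, 0, 0], [0, x - 5, -1], [0, 0, x - 5]]) - (-1)·det([[0, 0, 0], [0, x - 5, -1], [0, 0, x - 5]]) + (0)·det([[0, x - 5, 0], [0, 0, -1], [0, 0, x - 5]]) - (-4)·det([[0, x - 5, 0], [0, 0, x - 5], [0, 0, 0]]).

Evaluating gives χ_A(x) = x^4 - 20x^3 + 150x^2 - 500x + 625 = (x - 5)^4.

χ_A(x) = (x - 5)^4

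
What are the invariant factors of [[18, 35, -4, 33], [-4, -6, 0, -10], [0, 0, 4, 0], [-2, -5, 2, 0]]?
The Jordan structure of A has elementary divisors (x - 4)^3, (x - 4). Arranging the block sizes at each eigenvalue in decreasing order and taking row products gives the invariant factors.

Invariant factors (smallest first, each dividing the next): x - 4, (x - 4)^3.

Check: the last factor (x - 4)^3 is the minimal polynomial, and the product (x - 4)^4 is the characteristic polynomial.

x - 4, (x - 4)^3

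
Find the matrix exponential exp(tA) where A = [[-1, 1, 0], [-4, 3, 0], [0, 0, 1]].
A has Jordan form J = [[1, 1, 0], [0, 1, 0], [0, 0, 1]] with A = PJP^{-1}, so e^{tA} = P e^{tJ} P^{-1}.

For a Jordan block J_k(λ), e^{tJ_k(λ)} = e^{λt} · (I + tN + t^2 N^2/2! + ... + t^{k-1} N^{k-1}/(k-1)!) where N is the nilpotent superdiagonal part.

Assembling the blocks and conjugating back gives the entries of e^{tA} as shown above.

e^{tA} = [[(1 - 2*t)*e^{t}, t*e^{t}, 0], [-4*t*e^{t}, (2*t + 1)*e^{t}, 0], [0, 0, e^{t}]]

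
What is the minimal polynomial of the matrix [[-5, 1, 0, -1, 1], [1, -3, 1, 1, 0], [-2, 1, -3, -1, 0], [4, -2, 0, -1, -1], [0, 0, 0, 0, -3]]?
m_A(x) = (x + 3)^3

The characteristic polynomial factors as (x + 3)^5. The minimal polynomial is ∏(x - λ)^{k_λ} where k_λ is the size of the largest Jordan block at λ.

For λ = -3: rank(A + 3I) = 3, and the largest Jordan block has size 3 (the smallest k with rank((A + 3I)^k) = rank((A + 3I)^(k+1))).

So m_A(x) = (x + 3)^3.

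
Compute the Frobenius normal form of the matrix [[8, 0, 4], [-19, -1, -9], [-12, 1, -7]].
R = [[0, 0, 4], [1, 0, 0], [0, 1, 0]]

The invariant factors of A (the non-unit diagonal entries of the Smith normal form of xI - A over ℚ[x]) are x^3 - 4, each dividing the next. The characteristic polynomial is their product, x^3 - 4.

The rational canonical form is the block-diagonal matrix of companion matrices C(f_i):
R = [[0, 0, 4], [1, 0, 0], [0, 1, 0]].

Note the characteristic polynomial does not split into linear factors over ℚ, so A has no Jordan form over ℚ; the rational canonical form exists over any field.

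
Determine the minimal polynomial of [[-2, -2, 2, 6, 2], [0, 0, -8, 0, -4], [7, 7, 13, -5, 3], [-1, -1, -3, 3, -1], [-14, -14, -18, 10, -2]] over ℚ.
m_A(x) = x(x - 4)^2

The characteristic polynomial factors as x^2(x - 4)^3. The minimal polynomial is ∏(x - λ)^{k_λ} where k_λ is the size of the largest Jordan block at λ.

For λ = 0: rank(A) = 3, and the largest Jordan block has size 1 (the smallest k with rank(A^k) = rank(A^(k+1))).
For λ = 4: rank(A - 4I) = 3, and the largest Jordan block has size 2 (the smallest k with rank((A - 4I)^k) = rank((A - 4I)^(k+1))).

So m_A(x) = x(x - 4)^2.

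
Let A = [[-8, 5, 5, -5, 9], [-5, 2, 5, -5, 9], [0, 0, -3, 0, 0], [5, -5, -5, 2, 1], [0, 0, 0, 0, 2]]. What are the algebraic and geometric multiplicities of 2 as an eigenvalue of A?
algebraic multiplicity 2, geometric multiplicity 1

The characteristic polynomial is (x - 2)^2(x + 3)^3, so the factor x - 2 appears with exponent 2: the algebraic multiplicity is 2.

rank(A - 2I) = 4, so the eigenspace has dimension 5 - 4 = 1: the geometric multiplicity is 1.

Since 1 < 2, A is not diagonalizable.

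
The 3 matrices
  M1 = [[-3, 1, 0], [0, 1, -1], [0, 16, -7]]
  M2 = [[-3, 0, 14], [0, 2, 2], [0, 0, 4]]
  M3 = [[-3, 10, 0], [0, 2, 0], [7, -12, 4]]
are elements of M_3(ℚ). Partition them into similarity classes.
2 classes: {M1}, {M2, M3}

Characteristic polynomials: χ_{M1} = (x + 3)^3, χ_{M2} = (x - 4)(x - 2)(x + 3), χ_{M3} = (x - 4)(x - 2)(x + 3).

{M1}: invariant factors (x + 3)^3.

{M2, M3}: invariant factors (x - 4)(x - 2)(x + 3).

Matrices are similar if and only if their invariant-factor lists agree; the partition into similarity classes is {M1}, {M2, M3}.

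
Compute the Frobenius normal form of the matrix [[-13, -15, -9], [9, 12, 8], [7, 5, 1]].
R = [[0, 0, 10], [1, 0, -1], [0, 1, 0]]

The invariant factors of A (the non-unit diagonal entries of the Smith normal form of xI - A over ℚ[x]) are (x - 2)(x^2 + 2x + 5), each dividing the next. The characteristic polynomial is their product, (x - 2)(x^2 + 2x + 5).

The rational canonical form is the block-diagonal matrix of companion matrices C(f_i):
R = [[0, 0, 10], [1, 0, -1], [0, 1, 0]].

Note the characteristic polynomial does not split into linear factors over ℚ, so A has no Jordan form over ℚ; the rational canonical form exists over any field.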